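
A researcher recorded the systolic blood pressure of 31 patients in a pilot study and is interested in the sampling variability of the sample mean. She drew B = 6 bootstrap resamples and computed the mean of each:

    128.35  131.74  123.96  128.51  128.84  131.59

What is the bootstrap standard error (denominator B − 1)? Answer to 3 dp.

Bootstrap SE is the standard deviation of the 6 replicate means.
Mean of replicates: (128.35 + 131.74 + 123.96 + 128.51 + 128.84 + 131.59) / 6 = 772.9900 / 6 = 128.8317
Sum of squared deviations: (−0.4817)² + (+2.9083)² + (−4.8717)² + (−0.3217)² + (+0.0083)² + (+2.7583)² = 40.1355
Variance = 40.1355 / 5 = 8.0271
SE* = √8.0271

SE* = 2.833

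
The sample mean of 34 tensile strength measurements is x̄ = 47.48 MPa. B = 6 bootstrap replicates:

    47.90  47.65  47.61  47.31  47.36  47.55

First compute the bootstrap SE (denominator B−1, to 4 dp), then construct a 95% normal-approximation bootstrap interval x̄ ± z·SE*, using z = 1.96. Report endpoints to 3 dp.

(47.061, 47.899)

Mean of replicates = 47.5633; sum of squared deviations = 0.2287; SE* = √(0.2287/5) = 0.2139
Margin = 1.96 × 0.2139 = 0.4192
Interval: 47.48 ± 0.4192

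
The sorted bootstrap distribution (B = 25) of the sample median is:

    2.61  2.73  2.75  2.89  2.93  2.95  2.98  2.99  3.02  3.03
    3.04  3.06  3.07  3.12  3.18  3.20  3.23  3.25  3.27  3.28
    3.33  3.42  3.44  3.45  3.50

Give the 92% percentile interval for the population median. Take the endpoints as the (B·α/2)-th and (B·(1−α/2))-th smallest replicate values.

(2.61, 3.45)

α = 0.08; lower rank = 25 × 0.040 = 1; upper rank = 25 × 0.960 = 24.
The 1st smallest replicate is 2.61; the 24th is 3.45.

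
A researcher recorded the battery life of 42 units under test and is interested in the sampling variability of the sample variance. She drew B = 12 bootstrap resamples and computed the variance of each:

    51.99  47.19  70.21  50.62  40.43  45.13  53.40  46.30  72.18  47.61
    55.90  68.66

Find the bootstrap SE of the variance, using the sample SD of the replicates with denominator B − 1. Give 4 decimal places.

Bootstrap SE is the standard deviation of the 12 replicate variances.
Mean of replicates: (51.99 + 47.19 + 70.21 + 50.62 + 40.43 + 45.13 + 53.40 + 46.30 + 72.18 + 47.61 + 55.90 + 68.66) / 12 = 649.62000 / 12 = 54.13500
Sum of squared deviations: (−2.14500)² + (−6.94500)² + (+16.07500)² + (−3.51500)² + (−13.70500)² + (−9.00500)² + (−0.73500)² + (−7.83500)² + (+18.04500)² + (−6.52500)² + (+1.76500)² + (+14.52500)² = 1236.72790
Variance = 1236.72790 / 11 = 112.42981
SE* = √112.42981

SE* = 10.6033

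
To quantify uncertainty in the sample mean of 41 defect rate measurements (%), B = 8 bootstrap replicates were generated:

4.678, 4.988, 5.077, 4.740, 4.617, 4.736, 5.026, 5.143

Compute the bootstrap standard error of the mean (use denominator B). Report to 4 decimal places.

SE* = 0.1908

Bootstrap SE is the standard deviation of the 8 replicate means.
Mean of replicates: (4.678 + 4.988 + 5.077 + 4.740 + 4.617 + 4.736 + 5.026 + 5.143) / 8 = 39.00500 / 8 = 4.87563
Sum of squared deviations: (−0.19763)² + (+0.11238)² + (+0.20137)² + (−0.13563)² + (−0.25863)² + (−0.13963)² + (+0.15037)² + (+0.26737)² = 0.29111
Variance = 0.29111 / 8 = 0.03639
SE* = √0.03639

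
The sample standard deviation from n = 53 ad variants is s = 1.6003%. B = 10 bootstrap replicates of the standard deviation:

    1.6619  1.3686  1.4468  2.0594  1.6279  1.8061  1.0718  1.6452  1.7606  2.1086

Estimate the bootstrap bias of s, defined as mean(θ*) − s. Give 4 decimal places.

bias = +0.0554

mean(θ*) = (1.6619 + 1.3686 + 1.4468 + 2.0594 + 1.6279 + 1.8061 + 1.0718 + 1.6452 + 1.7606 + 2.1086) / 10 = 1.65569
bias = 1.65569 − 1.6003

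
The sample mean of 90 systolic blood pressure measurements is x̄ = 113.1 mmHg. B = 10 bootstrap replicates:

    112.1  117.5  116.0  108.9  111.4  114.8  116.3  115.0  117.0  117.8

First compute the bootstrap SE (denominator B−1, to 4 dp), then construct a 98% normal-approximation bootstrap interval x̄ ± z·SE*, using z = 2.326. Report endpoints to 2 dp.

(106.24, 119.96)

Mean of replicates = 114.6800; sum of squared deviations = 78.3760; SE* = √(78.3760/9) = 2.9510
Margin = 2.326 × 2.9510 = 6.864
Interval: 113.1 ± 6.864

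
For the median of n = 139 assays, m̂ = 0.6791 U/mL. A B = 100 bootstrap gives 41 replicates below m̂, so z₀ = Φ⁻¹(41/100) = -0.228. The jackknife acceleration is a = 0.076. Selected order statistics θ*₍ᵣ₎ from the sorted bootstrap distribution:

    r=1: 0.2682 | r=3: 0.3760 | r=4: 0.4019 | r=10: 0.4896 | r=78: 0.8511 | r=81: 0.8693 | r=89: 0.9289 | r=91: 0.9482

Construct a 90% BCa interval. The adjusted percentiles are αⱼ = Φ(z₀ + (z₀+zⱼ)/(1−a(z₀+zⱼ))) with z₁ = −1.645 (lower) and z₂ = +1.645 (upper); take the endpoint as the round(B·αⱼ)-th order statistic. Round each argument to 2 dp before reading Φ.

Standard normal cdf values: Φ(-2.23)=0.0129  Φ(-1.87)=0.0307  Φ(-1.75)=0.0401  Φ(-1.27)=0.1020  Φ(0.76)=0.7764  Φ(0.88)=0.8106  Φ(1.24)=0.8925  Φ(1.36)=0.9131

(0.3760, 0.9482)

Lower: z₀ + z₁ = -0.228 + (-1.645) = -1.873; 1 − a(z₀+z₁) = 1 − (0.076)(-1.873) = 1.1423; argument = -0.228 + (-1.873)/1.1423 = -1.8676 → -1.87.
α₁ = Φ(-1.87) = 0.0307; rank = round(100 × 0.0307) = 3; θ*₍3₎ = 0.3760.
Upper: z₀ + z₂ = 1.417; 1 − a(z₀+z₂) = 0.8923; argument = 1.3600 → 1.36; α₂ = 0.9131; rank = 91; θ*₍91₎ = 0.9482.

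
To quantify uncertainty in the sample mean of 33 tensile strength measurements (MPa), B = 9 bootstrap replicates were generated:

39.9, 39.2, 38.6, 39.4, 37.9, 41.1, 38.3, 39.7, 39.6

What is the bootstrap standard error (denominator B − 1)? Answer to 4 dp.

Bootstrap SE is the standard deviation of the 9 replicate means.
Mean of replicates: (39.9 + 39.2 + 38.6 + 39.4 + 37.9 + 41.1 + 38.3 + 39.7 + 39.6) / 9 = 353.70000 / 9 = 39.30000
Sum of squared deviations: (+0.60000)² + (−0.10000)² + (−0.70000)² + (+0.10000)² + (−1.40000)² + (+1.80000)² + (−1.00000)² + (+0.40000)² + (+0.30000)² = 7.32000
Variance = 7.32000 / 8 = 0.91500
SE* = √0.91500

SE* = 0.9566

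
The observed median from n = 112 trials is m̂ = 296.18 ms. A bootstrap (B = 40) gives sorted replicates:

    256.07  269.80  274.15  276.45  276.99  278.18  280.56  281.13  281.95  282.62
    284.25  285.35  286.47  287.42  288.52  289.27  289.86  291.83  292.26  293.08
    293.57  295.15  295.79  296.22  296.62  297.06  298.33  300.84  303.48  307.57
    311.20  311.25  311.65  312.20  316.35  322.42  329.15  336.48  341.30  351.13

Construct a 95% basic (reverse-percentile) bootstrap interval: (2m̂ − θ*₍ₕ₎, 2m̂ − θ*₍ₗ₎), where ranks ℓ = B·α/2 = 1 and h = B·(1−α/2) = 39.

Percentile endpoints at ranks 1 and 39: θ*₍1₎ = 256.07, θ*₍39₎ = 341.30.
Basic interval reflects these around m̂:
  lower = 2 × 296.18 − 341.30 = 251.06
  upper = 2 × 296.18 − 256.07 = 336.29

(251.06, 336.29)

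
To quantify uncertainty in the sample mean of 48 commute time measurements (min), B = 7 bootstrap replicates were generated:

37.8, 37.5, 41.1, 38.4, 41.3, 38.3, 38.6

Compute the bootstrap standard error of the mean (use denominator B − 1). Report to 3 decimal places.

Bootstrap SE is the standard deviation of the 7 replicate means.
Mean of replicates: (37.8 + 37.5 + 41.1 + 38.4 + 41.3 + 38.3 + 38.6) / 7 = 273.0000 / 7 = 39.0000
Sum of squared deviations: (−1.2000)² + (−1.5000)² + (+2.1000)² + (−0.6000)² + (+2.3000)² + (−0.7000)² + (−0.4000)² = 14.4000
Variance = 14.4000 / 6 = 2.4000
SE* = √2.4000

SE* = 1.549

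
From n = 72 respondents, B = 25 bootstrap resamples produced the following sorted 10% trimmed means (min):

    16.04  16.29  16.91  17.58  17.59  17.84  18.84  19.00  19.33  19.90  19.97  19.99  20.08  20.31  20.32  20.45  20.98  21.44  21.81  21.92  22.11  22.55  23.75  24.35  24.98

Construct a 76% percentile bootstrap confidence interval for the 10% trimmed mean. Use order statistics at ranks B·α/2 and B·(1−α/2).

α = 0.24; lower rank = 25 × 0.120 = 3; upper rank = 25 × 0.880 = 22.
The 3rd smallest replicate is 16.91; the 22nd is 22.55.

(16.91, 22.55)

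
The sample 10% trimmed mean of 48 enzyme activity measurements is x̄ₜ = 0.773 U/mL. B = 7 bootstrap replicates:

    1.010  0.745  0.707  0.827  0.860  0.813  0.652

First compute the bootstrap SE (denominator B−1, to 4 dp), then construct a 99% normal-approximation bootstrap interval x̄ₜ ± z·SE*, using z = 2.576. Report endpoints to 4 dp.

Mean of replicates = 0.8020; sum of squared deviations = 0.0821; SE* = √(0.0821/6) = 0.1170
Margin = 2.576 × 0.1170 = 0.30139
Interval: 0.773 ± 0.30139

(0.4716, 1.0744)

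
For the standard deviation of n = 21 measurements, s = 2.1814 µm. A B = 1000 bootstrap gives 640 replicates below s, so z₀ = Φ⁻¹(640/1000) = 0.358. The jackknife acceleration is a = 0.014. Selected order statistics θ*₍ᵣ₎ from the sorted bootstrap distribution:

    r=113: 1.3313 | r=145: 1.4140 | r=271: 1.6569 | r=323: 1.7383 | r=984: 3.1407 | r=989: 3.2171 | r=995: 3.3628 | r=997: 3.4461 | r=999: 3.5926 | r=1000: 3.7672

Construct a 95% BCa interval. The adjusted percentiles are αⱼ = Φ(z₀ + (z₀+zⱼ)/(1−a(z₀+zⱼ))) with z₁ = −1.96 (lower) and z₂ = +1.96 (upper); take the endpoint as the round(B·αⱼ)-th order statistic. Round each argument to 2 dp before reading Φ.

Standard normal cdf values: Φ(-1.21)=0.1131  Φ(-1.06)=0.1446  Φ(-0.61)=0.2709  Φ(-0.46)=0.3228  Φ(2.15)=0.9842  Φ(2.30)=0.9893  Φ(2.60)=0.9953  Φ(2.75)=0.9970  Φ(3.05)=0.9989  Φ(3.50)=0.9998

Lower: z₀ + z₁ = 0.358 + (-1.960) = -1.602; 1 − a(z₀+z₁) = 1 − (0.014)(-1.602) = 1.0224; argument = 0.358 + (-1.602)/1.0224 = -1.2089 → -1.21.
α₁ = Φ(-1.21) = 0.1131; rank = round(1000 × 0.1131) = 113; θ*₍113₎ = 1.3313.
Upper: z₀ + z₂ = 2.318; 1 − a(z₀+z₂) = 0.9675; argument = 2.7537 → 2.75; α₂ = 0.9970; rank = 997; θ*₍997₎ = 3.4461.

(1.3313, 3.4461)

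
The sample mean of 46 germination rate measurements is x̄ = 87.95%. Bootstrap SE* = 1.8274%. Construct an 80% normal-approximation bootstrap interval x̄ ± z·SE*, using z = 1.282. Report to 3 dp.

(85.607, 90.293)

Margin = 1.282 × 1.8274 = 2.3427
Interval: 87.95 ± 2.3427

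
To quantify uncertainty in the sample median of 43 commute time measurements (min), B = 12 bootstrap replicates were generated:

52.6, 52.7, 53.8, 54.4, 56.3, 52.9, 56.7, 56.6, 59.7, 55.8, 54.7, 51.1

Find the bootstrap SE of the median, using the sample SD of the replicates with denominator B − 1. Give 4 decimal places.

SE* = 2.3707

Bootstrap SE is the standard deviation of the 12 replicate medians.
Mean of replicates: (52.6 + 52.7 + 53.8 + 54.4 + 56.3 + 52.9 + 56.7 + 56.6 + 59.7 + 55.8 + 54.7 + 51.1) / 12 = 657.30000 / 12 = 54.77500
Sum of squared deviations: (−2.17500)² + (−2.07500)² + (−0.97500)² + (−0.37500)² + (+1.52500)² + (−1.87500)² + (+1.92500)² + (+1.82500)² + (+4.92500)² + (+1.02500)² + (−0.07500)² + (−3.67500)² = 61.82250
Variance = 61.82250 / 11 = 5.62023
SE* = √5.62023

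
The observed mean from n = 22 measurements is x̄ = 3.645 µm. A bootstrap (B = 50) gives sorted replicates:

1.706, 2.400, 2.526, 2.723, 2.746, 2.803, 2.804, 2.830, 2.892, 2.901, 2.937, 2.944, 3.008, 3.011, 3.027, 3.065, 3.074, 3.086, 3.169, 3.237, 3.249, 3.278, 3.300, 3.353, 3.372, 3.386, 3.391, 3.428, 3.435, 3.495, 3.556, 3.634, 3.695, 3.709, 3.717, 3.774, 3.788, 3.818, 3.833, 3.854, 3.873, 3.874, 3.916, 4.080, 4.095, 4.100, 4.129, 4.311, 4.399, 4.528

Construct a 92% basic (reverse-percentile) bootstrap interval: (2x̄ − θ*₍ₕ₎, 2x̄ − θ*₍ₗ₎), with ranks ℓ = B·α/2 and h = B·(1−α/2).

Percentile endpoints at ranks 2 and 48: θ*₍2₎ = 2.400, θ*₍48₎ = 4.311.
Basic interval reflects these around x̄:
  lower = 2 × 3.645 − 4.311 = 2.979
  upper = 2 × 3.645 − 2.400 = 4.890

(2.979, 4.890)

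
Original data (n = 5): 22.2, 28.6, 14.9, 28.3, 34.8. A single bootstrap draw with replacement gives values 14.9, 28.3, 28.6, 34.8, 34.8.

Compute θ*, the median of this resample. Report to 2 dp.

θ* = 28.60

Sorted: 14.9, 28.3, 28.6, 34.8, 34.8
Median = middle value = 28.60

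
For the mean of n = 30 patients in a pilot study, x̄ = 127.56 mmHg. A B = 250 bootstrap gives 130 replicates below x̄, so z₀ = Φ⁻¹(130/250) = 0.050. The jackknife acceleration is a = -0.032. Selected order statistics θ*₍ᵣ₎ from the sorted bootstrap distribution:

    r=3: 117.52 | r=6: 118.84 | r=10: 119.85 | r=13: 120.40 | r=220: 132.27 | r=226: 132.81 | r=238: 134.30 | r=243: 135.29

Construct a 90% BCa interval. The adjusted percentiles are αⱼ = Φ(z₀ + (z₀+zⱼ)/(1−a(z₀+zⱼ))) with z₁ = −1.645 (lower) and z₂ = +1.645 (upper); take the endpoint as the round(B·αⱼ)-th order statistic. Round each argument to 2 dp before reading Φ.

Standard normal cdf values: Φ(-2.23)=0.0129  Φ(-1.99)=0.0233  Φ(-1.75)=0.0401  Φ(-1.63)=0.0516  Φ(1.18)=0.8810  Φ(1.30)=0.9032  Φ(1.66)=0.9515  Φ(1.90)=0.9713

Lower: z₀ + z₁ = 0.050 + (-1.645) = -1.595; 1 − a(z₀+z₁) = 1 − (-0.032)(-1.595) = 0.9490; argument = 0.050 + (-1.595)/0.9490 = -1.6308 → -1.63.
α₁ = Φ(-1.63) = 0.0516; rank = round(250 × 0.0516) = 13; θ*₍13₎ = 120.40.
Upper: z₀ + z₂ = 1.695; 1 − a(z₀+z₂) = 1.0542; argument = 1.6578 → 1.66; α₂ = 0.9515; rank = 238; θ*₍238₎ = 134.30.

(120.40, 134.30)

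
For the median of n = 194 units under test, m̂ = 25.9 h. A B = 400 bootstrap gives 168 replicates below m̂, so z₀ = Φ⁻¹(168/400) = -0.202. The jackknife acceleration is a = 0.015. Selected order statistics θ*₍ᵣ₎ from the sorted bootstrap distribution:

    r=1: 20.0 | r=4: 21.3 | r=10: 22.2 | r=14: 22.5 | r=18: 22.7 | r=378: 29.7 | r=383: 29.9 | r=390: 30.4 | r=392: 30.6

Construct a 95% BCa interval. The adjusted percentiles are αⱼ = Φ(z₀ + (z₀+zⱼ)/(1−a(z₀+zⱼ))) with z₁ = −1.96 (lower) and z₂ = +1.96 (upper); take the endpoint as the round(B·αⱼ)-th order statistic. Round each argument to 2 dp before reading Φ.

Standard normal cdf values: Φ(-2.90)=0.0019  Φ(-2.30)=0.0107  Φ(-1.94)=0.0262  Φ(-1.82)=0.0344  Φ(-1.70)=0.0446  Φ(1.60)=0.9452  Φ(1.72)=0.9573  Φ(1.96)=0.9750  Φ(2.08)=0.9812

(21.3, 29.7)

Lower: z₀ + z₁ = -0.202 + (-1.960) = -2.162; 1 − a(z₀+z₁) = 1 − (0.015)(-2.162) = 1.0324; argument = -0.202 + (-2.162)/1.0324 = -2.2961 → -2.30.
α₁ = Φ(-2.30) = 0.0107; rank = round(400 × 0.0107) = 4; θ*₍4₎ = 21.3.
Upper: z₀ + z₂ = 1.758; 1 − a(z₀+z₂) = 0.9736; argument = 1.6036 → 1.60; α₂ = 0.9452; rank = 378; θ*₍378₎ = 29.7.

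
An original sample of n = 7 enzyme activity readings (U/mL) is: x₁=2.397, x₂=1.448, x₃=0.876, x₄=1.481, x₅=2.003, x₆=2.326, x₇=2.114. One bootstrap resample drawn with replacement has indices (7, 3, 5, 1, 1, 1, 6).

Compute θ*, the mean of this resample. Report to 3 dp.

Resample values: 2.114, 0.876, 2.003, 2.397, 2.397, 2.397, 2.326.
Mean = (2.114 + 0.876 + 2.003 + 2.397 + 2.397 + 2.397 + 2.326) / 7 = 14.5100 / 7 = 2.073

θ* = 2.073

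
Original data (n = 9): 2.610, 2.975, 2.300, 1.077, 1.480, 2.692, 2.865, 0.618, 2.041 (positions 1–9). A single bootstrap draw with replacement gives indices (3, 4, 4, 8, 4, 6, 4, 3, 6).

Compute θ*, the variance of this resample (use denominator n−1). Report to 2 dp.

Resample values: 2.300, 1.077, 1.077, 0.618, 1.077, 2.692, 1.077, 2.300, 2.692.
Mean = 1.6567; sum of squared deviations = 5.3945
s² = 5.3945 / 8 = 0.6743

θ* = 0.67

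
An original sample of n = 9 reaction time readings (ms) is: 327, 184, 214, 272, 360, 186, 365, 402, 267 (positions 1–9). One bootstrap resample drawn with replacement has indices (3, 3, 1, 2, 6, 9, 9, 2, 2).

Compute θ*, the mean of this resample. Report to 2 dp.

Resample values: 214, 214, 327, 184, 186, 267, 267, 184, 184.
Mean = (214 + 214 + 327 + 184 + 186 + 267 + 267 + 184 + 184) / 9 = 2027.0 / 9 = 225.22

θ* = 225.22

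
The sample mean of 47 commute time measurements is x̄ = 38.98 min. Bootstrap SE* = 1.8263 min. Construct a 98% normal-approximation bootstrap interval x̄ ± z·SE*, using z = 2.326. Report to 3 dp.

(34.732, 43.228)

Margin = 2.326 × 1.8263 = 4.2480
Interval: 38.98 ± 4.2480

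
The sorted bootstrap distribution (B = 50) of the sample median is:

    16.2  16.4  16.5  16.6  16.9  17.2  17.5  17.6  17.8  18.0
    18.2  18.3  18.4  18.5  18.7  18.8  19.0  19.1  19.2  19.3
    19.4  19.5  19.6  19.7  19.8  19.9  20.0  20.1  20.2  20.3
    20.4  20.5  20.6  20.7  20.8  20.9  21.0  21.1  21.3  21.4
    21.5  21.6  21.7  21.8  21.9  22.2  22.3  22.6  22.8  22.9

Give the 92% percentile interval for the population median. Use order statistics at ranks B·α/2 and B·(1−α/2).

(16.4, 22.6)

α = 0.08; lower rank = 50 × 0.040 = 2; upper rank = 50 × 0.960 = 48.
The 2nd smallest replicate is 16.4; the 48th is 22.6.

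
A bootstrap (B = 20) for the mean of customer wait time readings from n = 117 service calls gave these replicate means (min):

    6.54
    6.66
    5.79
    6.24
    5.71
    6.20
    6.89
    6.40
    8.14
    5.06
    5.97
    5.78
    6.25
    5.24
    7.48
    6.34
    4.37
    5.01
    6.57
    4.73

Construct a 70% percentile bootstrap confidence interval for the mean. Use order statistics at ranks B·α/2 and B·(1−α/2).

(5.01, 6.66)

Sorted replicates: 4.37, 4.73, 5.01, 5.06, 5.24, 5.71, 5.78, 5.79, 5.97, 6.20, 6.24, 6.25, 6.34, 6.40, 6.54, 6.57, 6.66, 6.89, 7.48, 8.14
α = 0.30; lower rank = 20 × 0.150 = 3; upper rank = 20 × 0.850 = 17.
The 3rd smallest replicate is 5.01; the 17th is 6.66.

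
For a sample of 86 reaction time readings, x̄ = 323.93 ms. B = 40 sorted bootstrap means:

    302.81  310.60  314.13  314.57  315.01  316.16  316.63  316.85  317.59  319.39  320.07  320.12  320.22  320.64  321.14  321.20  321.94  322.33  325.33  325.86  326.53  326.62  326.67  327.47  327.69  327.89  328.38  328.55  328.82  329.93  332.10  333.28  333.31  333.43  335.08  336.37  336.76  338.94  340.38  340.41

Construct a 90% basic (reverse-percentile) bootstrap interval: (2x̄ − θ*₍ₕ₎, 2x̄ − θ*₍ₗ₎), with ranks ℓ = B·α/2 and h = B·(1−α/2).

(308.92, 337.26)

Percentile endpoints at ranks 2 and 38: θ*₍2₎ = 310.60, θ*₍38₎ = 338.94.
Basic interval reflects these around x̄:
  lower = 2 × 323.93 − 338.94 = 308.92
  upper = 2 × 323.93 − 310.60 = 337.26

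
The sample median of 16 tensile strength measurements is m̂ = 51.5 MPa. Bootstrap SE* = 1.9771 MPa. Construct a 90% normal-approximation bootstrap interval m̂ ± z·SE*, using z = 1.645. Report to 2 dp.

(48.25, 54.75)

Margin = 1.645 × 1.9771 = 3.252
Interval: 51.5 ± 3.252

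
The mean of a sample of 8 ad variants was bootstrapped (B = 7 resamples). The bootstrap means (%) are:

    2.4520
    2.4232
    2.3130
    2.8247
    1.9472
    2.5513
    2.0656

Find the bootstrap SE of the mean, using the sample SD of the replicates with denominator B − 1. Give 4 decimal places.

SE* = 0.2955

Bootstrap SE is the standard deviation of the 7 replicate means.
Mean of replicates: (2.4520 + 2.4232 + 2.3130 + 2.8247 + 1.9472 + 2.5513 + 2.0656) / 7 = 16.57700 / 7 = 2.36814
Sum of squared deviations: (+0.08386)² + (+0.05506)² + (−0.05514)² + (+0.45656)² + (−0.42094)² + (+0.18316)² + (−0.30254)² = 0.52382
Variance = 0.52382 / 6 = 0.08730
SE* = √0.08730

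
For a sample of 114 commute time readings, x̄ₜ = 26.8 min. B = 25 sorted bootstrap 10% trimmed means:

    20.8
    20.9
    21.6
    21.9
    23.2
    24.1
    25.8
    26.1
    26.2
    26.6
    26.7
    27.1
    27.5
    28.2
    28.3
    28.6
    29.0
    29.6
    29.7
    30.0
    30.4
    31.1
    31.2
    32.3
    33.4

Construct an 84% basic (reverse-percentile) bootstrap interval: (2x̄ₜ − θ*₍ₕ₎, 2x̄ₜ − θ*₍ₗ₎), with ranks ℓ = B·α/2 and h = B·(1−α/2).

(22.4, 32.7)

Percentile endpoints at ranks 2 and 23: θ*₍2₎ = 20.9, θ*₍23₎ = 31.2.
Basic interval reflects these around x̄ₜ:
  lower = 2 × 26.8 − 31.2 = 22.4
  upper = 2 × 26.8 − 20.9 = 32.7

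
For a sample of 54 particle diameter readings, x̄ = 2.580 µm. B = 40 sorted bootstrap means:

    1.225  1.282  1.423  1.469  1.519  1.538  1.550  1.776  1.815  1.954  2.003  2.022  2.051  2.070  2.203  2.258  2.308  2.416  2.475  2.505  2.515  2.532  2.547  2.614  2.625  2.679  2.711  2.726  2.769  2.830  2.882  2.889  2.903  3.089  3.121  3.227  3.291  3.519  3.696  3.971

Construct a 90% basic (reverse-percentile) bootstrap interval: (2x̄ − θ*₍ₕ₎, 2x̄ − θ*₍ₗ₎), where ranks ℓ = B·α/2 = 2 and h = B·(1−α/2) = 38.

Percentile endpoints at ranks 2 and 38: θ*₍2₎ = 1.282, θ*₍38₎ = 3.519.
Basic interval reflects these around x̄:
  lower = 2 × 2.580 − 3.519 = 1.641
  upper = 2 × 2.580 − 1.282 = 3.878

(1.641, 3.878)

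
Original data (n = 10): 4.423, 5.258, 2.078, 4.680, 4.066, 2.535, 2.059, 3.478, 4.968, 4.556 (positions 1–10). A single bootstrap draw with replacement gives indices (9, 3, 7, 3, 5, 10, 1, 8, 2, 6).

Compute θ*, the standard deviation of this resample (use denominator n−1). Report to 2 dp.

Resample values: 4.968, 2.078, 2.059, 2.078, 4.066, 4.556, 4.423, 3.478, 5.258, 2.535.
Mean = 3.5499; sum of squared deviations = 14.5605
s² = 14.5605 / 9 = 1.6178
s = √1.6178 = 1.27

θ* = 1.27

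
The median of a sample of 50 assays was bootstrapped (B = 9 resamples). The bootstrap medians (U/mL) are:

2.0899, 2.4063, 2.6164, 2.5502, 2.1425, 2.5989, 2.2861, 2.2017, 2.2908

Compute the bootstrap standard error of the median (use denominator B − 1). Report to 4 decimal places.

SE* = 0.1989

Bootstrap SE is the standard deviation of the 9 replicate medians.
Mean of replicates: (2.0899 + 2.4063 + 2.6164 + 2.5502 + 2.1425 + 2.5989 + 2.2861 + 2.2017 + 2.2908) / 9 = 21.182800 / 9 = 2.353644
Sum of squared deviations: (−0.263744)² + (+0.052656)² + (+0.262756)² + (+0.196556)² + (−0.211144)² + (+0.245256)² + (−0.067544)² + (−0.151944)² + (−0.062844)² = 0.316339
Variance = 0.316339 / 8 = 0.039542
SE* = √0.039542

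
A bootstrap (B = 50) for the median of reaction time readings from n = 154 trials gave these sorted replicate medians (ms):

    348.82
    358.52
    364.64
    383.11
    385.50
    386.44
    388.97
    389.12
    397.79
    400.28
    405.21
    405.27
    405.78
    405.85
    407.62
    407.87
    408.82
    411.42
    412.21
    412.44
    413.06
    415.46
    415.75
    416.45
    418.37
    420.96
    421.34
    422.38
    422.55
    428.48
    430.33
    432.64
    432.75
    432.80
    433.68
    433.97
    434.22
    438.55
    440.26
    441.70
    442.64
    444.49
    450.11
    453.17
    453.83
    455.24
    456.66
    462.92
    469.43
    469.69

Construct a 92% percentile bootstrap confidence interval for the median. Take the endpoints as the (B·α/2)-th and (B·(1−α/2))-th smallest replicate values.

(358.52, 462.92)

α = 0.08; lower rank = 50 × 0.040 = 2; upper rank = 50 × 0.960 = 48.
The 2nd smallest replicate is 358.52; the 48th is 462.92.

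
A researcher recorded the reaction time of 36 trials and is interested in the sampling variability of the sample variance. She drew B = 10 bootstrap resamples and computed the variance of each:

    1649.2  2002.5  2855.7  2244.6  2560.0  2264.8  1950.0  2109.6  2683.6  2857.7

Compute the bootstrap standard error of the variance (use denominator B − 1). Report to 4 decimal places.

Bootstrap SE is the standard deviation of the 10 replicate variances.
Mean of replicates: (1649.2 + 2002.5 + 2855.7 + 2244.6 + 2560.0 + 2264.8 + 1950.0 + 2109.6 + 2683.6 + 2857.7) / 10 = 23177.70000 / 10 = 2317.77000
Sum of squared deviations: (−668.57000)² + (−315.27000)² + (+537.93000)² + (−73.17000)² + (+242.23000)² + (−52.97000)² + (−367.77000)² + (−208.17000)² + (+365.83000)² + (+539.93000)² = 1506530.26100
Variance = 1506530.26100 / 9 = 167392.25122
SE* = √167392.25122

SE* = 409.1360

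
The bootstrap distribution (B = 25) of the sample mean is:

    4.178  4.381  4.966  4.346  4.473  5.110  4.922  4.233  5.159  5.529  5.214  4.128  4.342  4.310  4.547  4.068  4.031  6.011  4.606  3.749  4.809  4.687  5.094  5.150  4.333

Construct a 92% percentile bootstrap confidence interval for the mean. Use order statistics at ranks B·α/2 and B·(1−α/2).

(3.749, 5.529)

Sorted replicates: 3.749, 4.031, 4.068, 4.128, 4.178, 4.233, 4.310, 4.333, 4.342, 4.346, 4.381, 4.473, 4.547, 4.606, 4.687, 4.809, 4.922, 4.966, 5.094, 5.110, 5.150, 5.159, 5.214, 5.529, 6.011
α = 0.08; lower rank = 25 × 0.040 = 1; upper rank = 25 × 0.960 = 24.
The 1st smallest replicate is 3.749; the 24th is 5.529.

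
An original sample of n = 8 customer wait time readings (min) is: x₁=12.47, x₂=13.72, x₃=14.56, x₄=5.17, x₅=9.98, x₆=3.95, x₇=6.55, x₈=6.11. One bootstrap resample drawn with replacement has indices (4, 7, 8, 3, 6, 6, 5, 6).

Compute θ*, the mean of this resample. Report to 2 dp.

θ* = 6.78

Resample values: 5.17, 6.55, 6.11, 14.56, 3.95, 3.95, 9.98, 3.95.
Mean = (5.17 + 6.55 + 6.11 + 14.56 + 3.95 + 3.95 + 9.98 + 3.95) / 8 = 54.220 / 8 = 6.78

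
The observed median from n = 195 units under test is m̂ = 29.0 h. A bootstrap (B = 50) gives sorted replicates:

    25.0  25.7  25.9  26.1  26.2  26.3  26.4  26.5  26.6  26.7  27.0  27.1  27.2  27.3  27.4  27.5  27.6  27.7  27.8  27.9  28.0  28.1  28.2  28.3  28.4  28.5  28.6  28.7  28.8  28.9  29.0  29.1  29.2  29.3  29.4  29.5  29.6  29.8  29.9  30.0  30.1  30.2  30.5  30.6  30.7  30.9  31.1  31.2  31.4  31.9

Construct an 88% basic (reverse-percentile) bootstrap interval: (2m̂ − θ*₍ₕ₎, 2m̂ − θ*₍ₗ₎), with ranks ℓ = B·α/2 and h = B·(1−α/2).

(26.9, 32.1)

Percentile endpoints at ranks 3 and 47: θ*₍3₎ = 25.9, θ*₍47₎ = 31.1.
Basic interval reflects these around m̂:
  lower = 2 × 29.0 − 31.1 = 26.9
  upper = 2 × 29.0 − 25.9 = 32.1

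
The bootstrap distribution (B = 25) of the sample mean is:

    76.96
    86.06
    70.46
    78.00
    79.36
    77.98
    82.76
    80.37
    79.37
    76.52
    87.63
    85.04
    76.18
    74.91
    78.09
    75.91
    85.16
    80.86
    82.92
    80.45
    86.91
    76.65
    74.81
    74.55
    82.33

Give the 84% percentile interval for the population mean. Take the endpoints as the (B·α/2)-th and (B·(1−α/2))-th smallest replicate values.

(74.55, 86.06)

Sorted replicates: 70.46, 74.55, 74.81, 74.91, 75.91, 76.18, 76.52, 76.65, 76.96, 77.98, 78.00, 78.09, 79.36, 79.37, 80.37, 80.45, 80.86, 82.33, 82.76, 82.92, 85.04, 85.16, 86.06, 86.91, 87.63
α = 0.16; lower rank = 25 × 0.080 = 2; upper rank = 25 × 0.920 = 23.
The 2nd smallest replicate is 74.55; the 23rd is 86.06.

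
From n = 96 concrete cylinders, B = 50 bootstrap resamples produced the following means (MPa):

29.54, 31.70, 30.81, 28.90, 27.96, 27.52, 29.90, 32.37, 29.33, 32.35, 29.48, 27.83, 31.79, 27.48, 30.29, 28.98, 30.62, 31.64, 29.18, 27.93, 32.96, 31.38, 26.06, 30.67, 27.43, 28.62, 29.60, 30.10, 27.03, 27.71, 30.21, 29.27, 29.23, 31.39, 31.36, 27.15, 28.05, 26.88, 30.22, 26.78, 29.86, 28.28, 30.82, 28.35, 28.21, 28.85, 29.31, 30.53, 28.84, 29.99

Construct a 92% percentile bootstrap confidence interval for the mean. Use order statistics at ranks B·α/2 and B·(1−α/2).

Sorted replicates: 26.06, 26.78, 26.88, 27.03, 27.15, 27.43, 27.48, 27.52, 27.71, 27.83, 27.93, 27.96, 28.05, 28.21, 28.28, 28.35, 28.62, 28.84, 28.85, 28.90, 28.98, 29.18, 29.23, 29.27, 29.31, 29.33, 29.48, 29.54, 29.60, 29.86, 29.90, 29.99, 30.10, 30.21, 30.22, 30.29, 30.53, 30.62, 30.67, 30.81, 30.82, 31.36, 31.38, 31.39, 31.64, 31.70, 31.79, 32.35, 32.37, 32.96
α = 0.08; lower rank = 50 × 0.040 = 2; upper rank = 50 × 0.960 = 48.
The 2nd smallest replicate is 26.78; the 48th is 32.35.

(26.78, 32.35)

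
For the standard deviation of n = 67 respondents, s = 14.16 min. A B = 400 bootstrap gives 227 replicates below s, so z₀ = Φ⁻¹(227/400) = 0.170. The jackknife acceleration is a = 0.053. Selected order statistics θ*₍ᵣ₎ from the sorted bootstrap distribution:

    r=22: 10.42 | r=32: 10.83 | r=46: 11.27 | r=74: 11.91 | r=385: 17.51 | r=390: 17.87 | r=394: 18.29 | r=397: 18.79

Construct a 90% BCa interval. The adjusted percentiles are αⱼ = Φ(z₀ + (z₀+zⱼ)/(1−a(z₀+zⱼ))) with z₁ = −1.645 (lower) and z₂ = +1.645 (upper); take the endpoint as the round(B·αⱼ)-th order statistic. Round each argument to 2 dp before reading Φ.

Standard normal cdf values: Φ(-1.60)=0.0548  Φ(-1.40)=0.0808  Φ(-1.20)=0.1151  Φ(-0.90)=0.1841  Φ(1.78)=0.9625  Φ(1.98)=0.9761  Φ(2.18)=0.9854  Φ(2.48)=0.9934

Lower: z₀ + z₁ = 0.170 + (-1.645) = -1.475; 1 − a(z₀+z₁) = 1 − (0.053)(-1.475) = 1.0782; argument = 0.170 + (-1.475)/1.0782 = -1.1981 → -1.20.
α₁ = Φ(-1.20) = 0.1151; rank = round(400 × 0.1151) = 46; θ*₍46₎ = 11.27.
Upper: z₀ + z₂ = 1.815; 1 − a(z₀+z₂) = 0.9038; argument = 2.1782 → 2.18; α₂ = 0.9854; rank = 394; θ*₍394₎ = 18.29.

(11.27, 18.29)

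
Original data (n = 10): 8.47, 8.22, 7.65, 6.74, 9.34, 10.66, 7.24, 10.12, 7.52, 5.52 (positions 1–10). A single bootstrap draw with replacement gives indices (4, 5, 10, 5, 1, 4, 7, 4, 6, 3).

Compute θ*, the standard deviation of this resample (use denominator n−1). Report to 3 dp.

Resample values: 6.74, 9.34, 5.52, 9.34, 8.47, 6.74, 7.24, 6.74, 10.66, 7.65.
Mean = 7.8440; sum of squared deviations = 22.2576
s² = 22.2576 / 9 = 2.4731
s = √2.4731 = 1.573

θ* = 1.573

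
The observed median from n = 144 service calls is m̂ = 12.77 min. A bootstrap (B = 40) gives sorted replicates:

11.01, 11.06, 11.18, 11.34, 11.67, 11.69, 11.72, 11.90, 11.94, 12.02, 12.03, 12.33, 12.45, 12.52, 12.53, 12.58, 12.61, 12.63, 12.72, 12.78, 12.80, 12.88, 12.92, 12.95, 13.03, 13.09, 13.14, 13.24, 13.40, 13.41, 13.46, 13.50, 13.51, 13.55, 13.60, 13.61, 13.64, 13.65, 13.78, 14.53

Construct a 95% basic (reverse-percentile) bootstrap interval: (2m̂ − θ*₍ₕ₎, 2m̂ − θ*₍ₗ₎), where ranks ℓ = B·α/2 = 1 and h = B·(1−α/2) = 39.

Percentile endpoints at ranks 1 and 39: θ*₍1₎ = 11.01, θ*₍39₎ = 13.78.
Basic interval reflects these around m̂:
  lower = 2 × 12.77 − 13.78 = 11.76
  upper = 2 × 12.77 − 11.01 = 14.53

(11.76, 14.53)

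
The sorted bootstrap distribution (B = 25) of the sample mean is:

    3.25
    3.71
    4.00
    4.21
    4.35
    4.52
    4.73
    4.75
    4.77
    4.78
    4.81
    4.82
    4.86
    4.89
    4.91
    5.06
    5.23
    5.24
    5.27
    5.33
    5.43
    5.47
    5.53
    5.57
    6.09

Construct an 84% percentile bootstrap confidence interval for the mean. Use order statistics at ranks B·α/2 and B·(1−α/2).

(3.71, 5.53)

α = 0.16; lower rank = 25 × 0.080 = 2; upper rank = 25 × 0.920 = 23.
The 2nd smallest replicate is 3.71; the 23rd is 5.53.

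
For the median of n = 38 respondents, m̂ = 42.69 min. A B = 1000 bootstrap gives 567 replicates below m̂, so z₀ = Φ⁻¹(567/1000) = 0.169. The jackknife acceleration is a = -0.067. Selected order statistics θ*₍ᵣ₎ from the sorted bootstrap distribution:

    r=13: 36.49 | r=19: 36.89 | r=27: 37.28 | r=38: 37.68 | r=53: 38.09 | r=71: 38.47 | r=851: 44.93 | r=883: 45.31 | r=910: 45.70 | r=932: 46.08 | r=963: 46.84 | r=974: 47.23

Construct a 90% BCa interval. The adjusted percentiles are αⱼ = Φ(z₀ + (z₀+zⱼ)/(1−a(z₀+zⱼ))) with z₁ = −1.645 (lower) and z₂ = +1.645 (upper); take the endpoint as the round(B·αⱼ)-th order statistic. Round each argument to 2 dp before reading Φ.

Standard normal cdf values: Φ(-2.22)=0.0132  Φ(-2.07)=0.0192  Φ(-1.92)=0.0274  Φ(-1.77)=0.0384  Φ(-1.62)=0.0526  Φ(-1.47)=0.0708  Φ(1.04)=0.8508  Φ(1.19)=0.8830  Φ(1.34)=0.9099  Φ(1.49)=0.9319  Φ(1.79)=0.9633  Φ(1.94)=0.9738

Lower: z₀ + z₁ = 0.169 + (-1.645) = -1.476; 1 − a(z₀+z₁) = 1 − (-0.067)(-1.476) = 0.9011; argument = 0.169 + (-1.476)/0.9011 = -1.4690 → -1.47.
α₁ = Φ(-1.47) = 0.0708; rank = round(1000 × 0.0708) = 71; θ*₍71₎ = 38.47.
Upper: z₀ + z₂ = 1.814; 1 − a(z₀+z₂) = 1.1215; argument = 1.7864 → 1.79; α₂ = 0.9633; rank = 963; θ*₍963₎ = 46.84.

(38.47, 46.84)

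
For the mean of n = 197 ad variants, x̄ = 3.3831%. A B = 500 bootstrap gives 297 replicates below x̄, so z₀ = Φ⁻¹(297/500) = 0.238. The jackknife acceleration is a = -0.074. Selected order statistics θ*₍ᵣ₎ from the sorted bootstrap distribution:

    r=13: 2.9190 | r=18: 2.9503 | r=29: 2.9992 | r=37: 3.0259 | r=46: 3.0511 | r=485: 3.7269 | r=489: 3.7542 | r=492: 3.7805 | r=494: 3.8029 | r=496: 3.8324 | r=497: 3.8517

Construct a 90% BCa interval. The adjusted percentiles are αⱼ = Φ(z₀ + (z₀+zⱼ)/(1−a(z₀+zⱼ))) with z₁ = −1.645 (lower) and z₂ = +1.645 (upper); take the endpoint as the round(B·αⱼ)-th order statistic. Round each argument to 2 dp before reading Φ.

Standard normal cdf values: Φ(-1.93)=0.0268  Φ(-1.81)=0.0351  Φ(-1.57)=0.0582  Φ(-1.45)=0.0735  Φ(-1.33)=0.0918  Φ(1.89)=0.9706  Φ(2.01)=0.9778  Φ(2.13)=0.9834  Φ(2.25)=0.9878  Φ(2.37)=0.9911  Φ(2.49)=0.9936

(3.0511, 3.7269)

Lower: z₀ + z₁ = 0.238 + (-1.645) = -1.407; 1 − a(z₀+z₁) = 1 − (-0.074)(-1.407) = 0.8959; argument = 0.238 + (-1.407)/0.8959 = -1.3325 → -1.33.
α₁ = Φ(-1.33) = 0.0918; rank = round(500 × 0.0918) = 46; θ*₍46₎ = 3.0511.
Upper: z₀ + z₂ = 1.883; 1 − a(z₀+z₂) = 1.1393; argument = 1.8907 → 1.89; α₂ = 0.9706; rank = 485; θ*₍485₎ = 3.7269.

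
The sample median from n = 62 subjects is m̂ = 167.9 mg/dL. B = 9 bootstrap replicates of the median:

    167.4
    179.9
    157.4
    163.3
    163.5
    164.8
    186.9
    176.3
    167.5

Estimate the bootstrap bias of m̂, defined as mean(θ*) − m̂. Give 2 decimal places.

bias = +1.77

mean(θ*) = (167.4 + 179.9 + 157.4 + 163.3 + 163.5 + 164.8 + 186.9 + 176.3 + 167.5) / 9 = 169.667
bias = 169.667 − 167.9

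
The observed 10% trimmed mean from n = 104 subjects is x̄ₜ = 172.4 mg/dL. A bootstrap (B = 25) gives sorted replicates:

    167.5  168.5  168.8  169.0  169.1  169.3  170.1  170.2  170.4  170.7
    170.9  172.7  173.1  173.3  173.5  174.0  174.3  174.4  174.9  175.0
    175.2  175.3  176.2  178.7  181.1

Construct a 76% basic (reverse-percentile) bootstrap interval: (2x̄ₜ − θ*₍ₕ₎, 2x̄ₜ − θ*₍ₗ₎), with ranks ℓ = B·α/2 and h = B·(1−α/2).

(169.5, 176.0)

Percentile endpoints at ranks 3 and 22: θ*₍3₎ = 168.8, θ*₍22₎ = 175.3.
Basic interval reflects these around x̄ₜ:
  lower = 2 × 172.4 − 175.3 = 169.5
  upper = 2 × 172.4 − 168.8 = 176.0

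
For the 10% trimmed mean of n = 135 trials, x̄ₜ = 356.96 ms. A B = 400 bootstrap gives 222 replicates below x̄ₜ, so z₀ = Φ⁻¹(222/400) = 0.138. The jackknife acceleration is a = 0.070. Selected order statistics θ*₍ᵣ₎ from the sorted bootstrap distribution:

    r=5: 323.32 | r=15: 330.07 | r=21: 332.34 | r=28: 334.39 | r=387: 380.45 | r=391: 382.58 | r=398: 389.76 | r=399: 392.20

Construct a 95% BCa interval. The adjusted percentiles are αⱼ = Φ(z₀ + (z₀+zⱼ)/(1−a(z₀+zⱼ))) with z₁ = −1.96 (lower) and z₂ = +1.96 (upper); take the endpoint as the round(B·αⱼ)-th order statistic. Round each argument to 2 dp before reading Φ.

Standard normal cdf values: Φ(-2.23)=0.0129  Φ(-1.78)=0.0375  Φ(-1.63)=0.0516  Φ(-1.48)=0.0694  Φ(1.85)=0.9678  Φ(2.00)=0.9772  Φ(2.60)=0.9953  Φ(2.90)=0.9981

(334.39, 389.76)

Lower: z₀ + z₁ = 0.138 + (-1.960) = -1.822; 1 − a(z₀+z₁) = 1 − (0.070)(-1.822) = 1.1275; argument = 0.138 + (-1.822)/1.1275 = -1.4779 → -1.48.
α₁ = Φ(-1.48) = 0.0694; rank = round(400 × 0.0694) = 28; θ*₍28₎ = 334.39.
Upper: z₀ + z₂ = 2.098; 1 − a(z₀+z₂) = 0.8531; argument = 2.5972 → 2.60; α₂ = 0.9953; rank = 398; θ*₍398₎ = 389.76.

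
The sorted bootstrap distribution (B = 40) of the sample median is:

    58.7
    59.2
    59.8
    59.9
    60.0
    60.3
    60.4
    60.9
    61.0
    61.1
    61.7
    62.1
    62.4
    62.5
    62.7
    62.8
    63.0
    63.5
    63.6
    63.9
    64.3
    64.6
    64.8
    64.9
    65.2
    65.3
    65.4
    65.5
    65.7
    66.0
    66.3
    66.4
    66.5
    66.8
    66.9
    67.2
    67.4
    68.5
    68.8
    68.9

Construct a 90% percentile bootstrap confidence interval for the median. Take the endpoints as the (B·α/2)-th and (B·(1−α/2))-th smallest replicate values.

(59.2, 68.5)

α = 0.10; lower rank = 40 × 0.050 = 2; upper rank = 40 × 0.950 = 38.
The 2nd smallest replicate is 59.2; the 38th is 68.5.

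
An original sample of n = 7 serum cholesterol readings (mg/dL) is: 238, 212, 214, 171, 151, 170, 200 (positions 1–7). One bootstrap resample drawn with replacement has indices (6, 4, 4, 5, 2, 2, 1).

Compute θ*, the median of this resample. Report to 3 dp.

Resample values: 170, 171, 171, 151, 212, 212, 238.
Sorted: 151, 170, 171, 171, 212, 212, 238
Median = middle value = 171.000

θ* = 171.000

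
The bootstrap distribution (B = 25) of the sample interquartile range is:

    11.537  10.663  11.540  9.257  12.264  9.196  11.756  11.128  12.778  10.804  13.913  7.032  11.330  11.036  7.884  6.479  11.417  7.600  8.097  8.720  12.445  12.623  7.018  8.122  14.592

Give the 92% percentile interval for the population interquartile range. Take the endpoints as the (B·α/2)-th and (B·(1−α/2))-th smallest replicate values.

(6.479, 13.913)

Sorted replicates: 6.479, 7.018, 7.032, 7.600, 7.884, 8.097, 8.122, 8.720, 9.196, 9.257, 10.663, 10.804, 11.036, 11.128, 11.330, 11.417, 11.537, 11.540, 11.756, 12.264, 12.445, 12.623, 12.778, 13.913, 14.592
α = 0.08; lower rank = 25 × 0.040 = 1; upper rank = 25 × 0.960 = 24.
The 1st smallest replicate is 6.479; the 24th is 13.913.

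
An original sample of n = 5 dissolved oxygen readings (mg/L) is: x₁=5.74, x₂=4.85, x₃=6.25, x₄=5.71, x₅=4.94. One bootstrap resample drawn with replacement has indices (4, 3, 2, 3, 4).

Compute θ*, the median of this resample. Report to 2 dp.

Resample values: 5.71, 6.25, 4.85, 6.25, 5.71.
Sorted: 4.85, 5.71, 5.71, 6.25, 6.25
Median = middle value = 5.71

θ* = 5.71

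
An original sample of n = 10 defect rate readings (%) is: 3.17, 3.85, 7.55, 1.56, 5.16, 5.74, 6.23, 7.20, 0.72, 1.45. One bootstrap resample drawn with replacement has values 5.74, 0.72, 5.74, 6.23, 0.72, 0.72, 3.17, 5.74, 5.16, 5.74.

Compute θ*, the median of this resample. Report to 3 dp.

Sorted: 0.72, 0.72, 0.72, 3.17, 5.16, 5.74, 5.74, 5.74, 5.74, 6.23
Median = average of the two middle values = 5.450

θ* = 5.450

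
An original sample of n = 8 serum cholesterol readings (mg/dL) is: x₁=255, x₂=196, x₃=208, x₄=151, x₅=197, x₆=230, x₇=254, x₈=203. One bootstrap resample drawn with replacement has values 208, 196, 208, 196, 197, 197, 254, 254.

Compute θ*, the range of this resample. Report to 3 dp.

θ* = 58.000

Range = 254 − 196 = 58.000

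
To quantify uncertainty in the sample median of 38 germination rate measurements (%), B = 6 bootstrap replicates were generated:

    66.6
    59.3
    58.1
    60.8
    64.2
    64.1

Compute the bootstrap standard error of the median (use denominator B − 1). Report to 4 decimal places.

SE* = 3.2908

Bootstrap SE is the standard deviation of the 6 replicate medians.
Mean of replicates: (66.6 + 59.3 + 58.1 + 60.8 + 64.2 + 64.1) / 6 = 373.10000 / 6 = 62.18333
Sum of squared deviations: (+4.41667)² + (−2.88333)² + (−4.08333)² + (−1.38333)² + (+2.01667)² + (+1.91667)² = 54.14833
Variance = 54.14833 / 5 = 10.82967
SE* = √10.82967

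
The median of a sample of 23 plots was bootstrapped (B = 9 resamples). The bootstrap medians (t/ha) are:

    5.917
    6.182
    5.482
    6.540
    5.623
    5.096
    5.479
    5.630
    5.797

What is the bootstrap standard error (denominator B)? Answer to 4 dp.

SE* = 0.4006

Bootstrap SE is the standard deviation of the 9 replicate medians.
Mean of replicates: (5.917 + 6.182 + 5.482 + 6.540 + 5.623 + 5.096 + 5.479 + 5.630 + 5.797) / 9 = 51.74600 / 9 = 5.74956
Sum of squared deviations: (+0.16744)² + (+0.43244)² + (−0.26756)² + (+0.79044)² + (−0.12656)² + (−0.65356)² + (−0.27056)² + (−0.11956)² + (+0.04744)² = 1.44433
Variance = 1.44433 / 9 = 0.16048
SE* = √0.16048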